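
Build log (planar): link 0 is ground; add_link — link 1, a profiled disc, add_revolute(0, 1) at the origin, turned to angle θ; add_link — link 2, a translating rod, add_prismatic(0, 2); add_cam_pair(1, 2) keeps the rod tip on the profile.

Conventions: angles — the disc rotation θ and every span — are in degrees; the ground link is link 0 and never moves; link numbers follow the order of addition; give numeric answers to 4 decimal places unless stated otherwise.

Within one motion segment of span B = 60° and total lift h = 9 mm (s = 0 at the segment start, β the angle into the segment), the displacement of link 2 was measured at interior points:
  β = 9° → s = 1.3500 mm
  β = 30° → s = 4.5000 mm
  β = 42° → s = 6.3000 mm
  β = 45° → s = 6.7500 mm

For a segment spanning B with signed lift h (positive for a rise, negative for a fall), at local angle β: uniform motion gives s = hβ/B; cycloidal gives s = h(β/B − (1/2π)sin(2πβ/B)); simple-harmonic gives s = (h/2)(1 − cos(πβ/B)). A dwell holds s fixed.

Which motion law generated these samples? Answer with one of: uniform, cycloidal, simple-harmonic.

candidates at β/B = r: uniform s = h·r (linear in β); cycloidal s = h·(r − sin(2πr)/(2π)); simple-harmonic s = (h/2)(1 − cos(πr))
β=9°: printed 1.3500 | uniform 1.3500, cycloidal 0.1912, simple-harmonic 0.4905
β=30°: printed 4.5000 | uniform 4.5000, cycloidal 4.5000, simple-harmonic 4.5000
β=42°: printed 6.3000 | uniform 6.3000, cycloidal 7.6623, simple-harmonic 7.1450
β=45°: printed 6.7500 | uniform 6.7500, cycloidal 8.1824, simple-harmonic 7.6820
only one law matches every sample → uniform

uniform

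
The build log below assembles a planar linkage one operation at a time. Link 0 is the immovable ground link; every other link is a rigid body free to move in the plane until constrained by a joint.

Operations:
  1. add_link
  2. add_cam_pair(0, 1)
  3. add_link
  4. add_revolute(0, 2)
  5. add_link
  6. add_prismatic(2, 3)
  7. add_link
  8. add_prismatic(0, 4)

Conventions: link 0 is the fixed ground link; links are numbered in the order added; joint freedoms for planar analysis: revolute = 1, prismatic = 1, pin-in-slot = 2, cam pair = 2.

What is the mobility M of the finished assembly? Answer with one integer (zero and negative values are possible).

link 0 = ground. State L|J1|J2 = 1|0|0
+link1  2|0|0
C(0,1) f=2→J2  2|0|1
+link2  3|0|1
R(0,2) f=1→J1  3|1|1
+link3  4|1|1
P(2,3) f=1→J1  4|2|1
+link4  5|2|1
P(0,4) f=1→J1  5|3|1
M = 3(5−1)−2·3−1 = 12−6−1 = 5

M = 5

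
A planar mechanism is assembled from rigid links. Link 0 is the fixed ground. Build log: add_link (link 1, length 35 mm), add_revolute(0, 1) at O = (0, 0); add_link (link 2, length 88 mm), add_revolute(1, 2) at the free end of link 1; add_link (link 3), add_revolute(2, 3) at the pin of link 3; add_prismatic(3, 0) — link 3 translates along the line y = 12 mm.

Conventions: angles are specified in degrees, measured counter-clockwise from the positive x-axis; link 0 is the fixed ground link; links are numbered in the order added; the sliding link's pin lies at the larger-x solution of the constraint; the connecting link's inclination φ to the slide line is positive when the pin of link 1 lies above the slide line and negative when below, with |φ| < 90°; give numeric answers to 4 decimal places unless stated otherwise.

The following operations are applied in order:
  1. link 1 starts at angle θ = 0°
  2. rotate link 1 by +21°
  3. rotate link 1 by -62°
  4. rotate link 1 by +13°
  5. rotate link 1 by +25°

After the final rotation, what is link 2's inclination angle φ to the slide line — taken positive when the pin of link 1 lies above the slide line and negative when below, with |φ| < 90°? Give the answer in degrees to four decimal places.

geometry: r = 35 mm, L = 88 mm, e = 12 mm; θ starts at 0°
rotate link 1 by +21°: θ ← 0° +21° = 21°
rotate link 1 by -62°: θ ← 21° -62° = -41°
rotate link 1 by +13°: θ ← -41° +13° = -28°
rotate link 1 by +25°: θ ← -28° +25° = -3°
h = r sin θ − e = -1.831758 − 12 = -13.831758
sin φ = h / L = -13.831758 / 88 = -0.15717907
φ = arcsin(-0.15717907) = -9.043197°

-9.0432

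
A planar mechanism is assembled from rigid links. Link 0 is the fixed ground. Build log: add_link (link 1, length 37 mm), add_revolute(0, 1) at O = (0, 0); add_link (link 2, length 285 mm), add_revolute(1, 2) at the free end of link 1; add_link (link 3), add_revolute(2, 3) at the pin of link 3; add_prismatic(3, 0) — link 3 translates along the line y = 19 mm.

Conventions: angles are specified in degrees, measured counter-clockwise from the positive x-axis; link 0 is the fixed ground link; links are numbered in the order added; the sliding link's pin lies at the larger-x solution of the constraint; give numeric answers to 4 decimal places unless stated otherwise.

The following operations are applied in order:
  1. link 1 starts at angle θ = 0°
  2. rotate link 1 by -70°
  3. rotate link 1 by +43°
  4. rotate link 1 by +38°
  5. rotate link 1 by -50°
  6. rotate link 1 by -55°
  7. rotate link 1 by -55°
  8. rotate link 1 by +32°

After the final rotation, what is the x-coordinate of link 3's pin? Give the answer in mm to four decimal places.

geometry: r = 37 mm, L = 285 mm, e = 19 mm; θ starts at 0°
rotate link 1 by -70°: θ ← 0° -70° = -70°
rotate link 1 by +43°: θ ← -70° +43° = -27°
rotate link 1 by +38°: θ ← -27° +38° = 11°
rotate link 1 by -50°: θ ← 11° -50° = -39°
rotate link 1 by -55°: θ ← -39° -55° = -94°
rotate link 1 by -55°: θ ← -94° -55° = -149°
rotate link 1 by +32°: θ ← -149° +32° = -117°
crank pin P = (r cos θ, r sin θ) = (-16.797648, -32.967241)
h = r sin θ − e = -32.967241 − 19 = -51.967241
x = r cos θ + √(L² − h²) = -16.797648 + 280.222065 = 263.424417

263.4244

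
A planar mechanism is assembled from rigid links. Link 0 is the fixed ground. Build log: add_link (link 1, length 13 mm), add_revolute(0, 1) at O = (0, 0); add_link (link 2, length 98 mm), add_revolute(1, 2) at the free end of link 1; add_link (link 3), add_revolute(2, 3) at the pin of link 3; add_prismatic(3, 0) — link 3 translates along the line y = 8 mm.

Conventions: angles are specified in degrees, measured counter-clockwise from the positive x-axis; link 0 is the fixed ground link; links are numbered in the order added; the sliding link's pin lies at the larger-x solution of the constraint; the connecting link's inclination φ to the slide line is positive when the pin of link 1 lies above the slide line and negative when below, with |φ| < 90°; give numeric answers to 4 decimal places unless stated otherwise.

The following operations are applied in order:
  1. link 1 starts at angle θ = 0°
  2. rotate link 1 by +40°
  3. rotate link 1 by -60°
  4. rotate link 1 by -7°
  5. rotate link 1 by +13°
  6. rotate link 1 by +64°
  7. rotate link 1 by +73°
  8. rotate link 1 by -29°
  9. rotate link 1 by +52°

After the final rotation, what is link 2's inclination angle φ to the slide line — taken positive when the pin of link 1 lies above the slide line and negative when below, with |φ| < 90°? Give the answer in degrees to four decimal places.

geometry: r = 13 mm, L = 98 mm, e = 8 mm; θ starts at 0°
rotate link 1 by +40°: θ ← 0° +40° = 40°
rotate link 1 by -60°: θ ← 40° -60° = -20°
rotate link 1 by -7°: θ ← -20° -7° = -27°
rotate link 1 by +13°: θ ← -27° +13° = -14°
rotate link 1 by +64°: θ ← -14° +64° = 50°
rotate link 1 by +73°: θ ← 50° +73° = 123°
rotate link 1 by -29°: θ ← 123° -29° = 94°
rotate link 1 by +52°: θ ← 94° +52° = 146°
h = r sin θ − e = 7.269508 − 8 = -0.730492
sin φ = h / L = -0.730492 / 98 = -0.00745400
φ = arcsin(-0.00745400) = -0.427087°

-0.4271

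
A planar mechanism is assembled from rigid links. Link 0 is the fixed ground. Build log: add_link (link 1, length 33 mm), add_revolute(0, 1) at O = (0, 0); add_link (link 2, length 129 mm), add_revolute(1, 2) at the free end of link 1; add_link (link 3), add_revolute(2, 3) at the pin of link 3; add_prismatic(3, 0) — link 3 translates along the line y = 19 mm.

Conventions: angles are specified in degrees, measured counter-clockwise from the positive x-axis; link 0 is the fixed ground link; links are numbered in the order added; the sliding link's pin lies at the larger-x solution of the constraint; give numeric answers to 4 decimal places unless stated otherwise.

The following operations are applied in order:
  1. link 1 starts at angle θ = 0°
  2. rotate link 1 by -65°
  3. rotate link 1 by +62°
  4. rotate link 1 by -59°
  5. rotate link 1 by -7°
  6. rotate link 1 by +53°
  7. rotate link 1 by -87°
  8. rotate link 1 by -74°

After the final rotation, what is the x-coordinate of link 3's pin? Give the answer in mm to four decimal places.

geometry: r = 33 mm, L = 129 mm, e = 19 mm; θ starts at 0°
rotate link 1 by -65°: θ ← 0° -65° = -65°
rotate link 1 by +62°: θ ← -65° +62° = -3°
rotate link 1 by -59°: θ ← -3° -59° = -62°
rotate link 1 by -7°: θ ← -62° -7° = -69°
rotate link 1 by +53°: θ ← -69° +53° = -16°
rotate link 1 by -87°: θ ← -16° -87° = -103°
rotate link 1 by -74°: θ ← -103° -74° = -177°
crank pin P = (r cos θ, r sin θ) = (-32.954775, -1.727087)
h = r sin θ − e = -1.727087 − 19 = -20.727087
x = r cos θ + √(L² − h²) = -32.954775 + 127.323949 = 94.369174

94.3692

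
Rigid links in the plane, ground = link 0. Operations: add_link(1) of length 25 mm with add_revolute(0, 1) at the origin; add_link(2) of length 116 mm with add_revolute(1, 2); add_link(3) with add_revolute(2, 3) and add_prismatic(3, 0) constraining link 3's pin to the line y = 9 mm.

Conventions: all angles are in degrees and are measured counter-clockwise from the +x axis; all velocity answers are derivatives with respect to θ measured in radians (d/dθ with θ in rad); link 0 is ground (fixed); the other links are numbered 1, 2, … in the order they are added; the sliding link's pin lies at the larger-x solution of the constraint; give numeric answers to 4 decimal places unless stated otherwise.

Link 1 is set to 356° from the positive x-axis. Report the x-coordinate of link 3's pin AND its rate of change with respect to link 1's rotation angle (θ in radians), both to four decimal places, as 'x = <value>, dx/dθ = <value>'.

geometry: r = 25 mm, L = 116 mm, e = 9 mm
crank pin P = (r cos θ, r sin θ) = (24.939101, -1.743912)
h = r sin θ − e = -1.743912 − 9 = -10.743912
x = r cos θ + √(L² − h²) = 24.939101 + 115.501378 = 140.440479
dx/dθ = −r sin θ − h·r cos θ/√(L² − h²) (θ in radians; h = -10.743912) = 4.063741

x = 140.4405, dx/dθ = 4.0637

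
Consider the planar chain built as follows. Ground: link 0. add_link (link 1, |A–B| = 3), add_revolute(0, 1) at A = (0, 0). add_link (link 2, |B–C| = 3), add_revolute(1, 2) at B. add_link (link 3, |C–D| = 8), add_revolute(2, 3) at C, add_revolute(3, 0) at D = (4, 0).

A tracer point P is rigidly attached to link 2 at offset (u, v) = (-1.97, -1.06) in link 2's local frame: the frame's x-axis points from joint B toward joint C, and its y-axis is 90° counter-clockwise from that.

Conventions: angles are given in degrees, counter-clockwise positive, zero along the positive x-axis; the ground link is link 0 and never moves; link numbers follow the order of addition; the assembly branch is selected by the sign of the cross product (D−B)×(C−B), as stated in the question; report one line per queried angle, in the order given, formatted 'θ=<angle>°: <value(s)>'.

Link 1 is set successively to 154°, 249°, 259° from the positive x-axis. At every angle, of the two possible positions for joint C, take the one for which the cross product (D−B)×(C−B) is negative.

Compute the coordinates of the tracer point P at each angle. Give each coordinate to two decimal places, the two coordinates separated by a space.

A=(0,0), D=(4.00,0)
θ=154°: B = A + 3.00·(cos154°, sin154°) = (-2.6964, 1.3151)
θ=154°: |BD| = 6.8243
θ=154°: circle(B,3.00) ∩ circle(D,8.00): a=-0.6176, h=2.9357
θ=154°:   candidates: C₊=(-2.7366,4.3148) cross=20.034; C₋=(-3.8681,-1.4466) cross=-20.034
θ=154°:   branch - wants cross < 0 → take C=(-3.8681,-1.4466) (cross=-20.034)
θ=154°: ex = (C−B)/|BC| = (-0.3906,-0.9206); ey = (0.9206,-0.3906)
θ=154°: P = B + -1.97·ex + -1.06·ey = (-2.9027,3.5426)
θ=249°: B = A + 3.00·(cos249°, sin249°) = (-1.0751, -2.8007)
θ=249°: |BD| = 5.7966
θ=249°: circle(B,3.00) ∩ circle(D,8.00): a=-1.8458, h=2.3649
θ=249°:   candidates: C₊=(-3.8338,-1.6220) cross=13.709; C₋=(-1.5485,-5.7632) cross=-13.709
θ=249°:   branch - wants cross < 0 → take C=(-1.5485,-5.7632) (cross=-13.709)
θ=249°: ex = (C−B)/|BC| = (-0.1578,-0.9875); ey = (0.9875,-0.1578)
θ=249°: P = B + -1.97·ex + -1.06·ey = (-1.8109,-0.6882)
θ=259°: B = A + 3.00·(cos259°, sin259°) = (-0.5724, -2.9449)
θ=259°: |BD| = 5.4387
θ=259°: circle(B,3.00) ∩ circle(D,8.00): a=-2.3370, h=1.8811
θ=259°:   candidates: C₊=(-3.5557,-2.6289) cross=10.231; C₋=(-1.5187,-5.7917) cross=-10.231
θ=259°:   branch - wants cross < 0 → take C=(-1.5187,-5.7917) (cross=-10.231)
θ=259°: ex = (C−B)/|BC| = (-0.3154,-0.9490); ey = (0.9490,-0.3154)
θ=259°: P = B + -1.97·ex + -1.06·ey = (-0.9570,-0.7411)

θ=154°: -2.90 3.54
θ=249°: -1.81 -0.69
θ=259°: -0.96 -0.74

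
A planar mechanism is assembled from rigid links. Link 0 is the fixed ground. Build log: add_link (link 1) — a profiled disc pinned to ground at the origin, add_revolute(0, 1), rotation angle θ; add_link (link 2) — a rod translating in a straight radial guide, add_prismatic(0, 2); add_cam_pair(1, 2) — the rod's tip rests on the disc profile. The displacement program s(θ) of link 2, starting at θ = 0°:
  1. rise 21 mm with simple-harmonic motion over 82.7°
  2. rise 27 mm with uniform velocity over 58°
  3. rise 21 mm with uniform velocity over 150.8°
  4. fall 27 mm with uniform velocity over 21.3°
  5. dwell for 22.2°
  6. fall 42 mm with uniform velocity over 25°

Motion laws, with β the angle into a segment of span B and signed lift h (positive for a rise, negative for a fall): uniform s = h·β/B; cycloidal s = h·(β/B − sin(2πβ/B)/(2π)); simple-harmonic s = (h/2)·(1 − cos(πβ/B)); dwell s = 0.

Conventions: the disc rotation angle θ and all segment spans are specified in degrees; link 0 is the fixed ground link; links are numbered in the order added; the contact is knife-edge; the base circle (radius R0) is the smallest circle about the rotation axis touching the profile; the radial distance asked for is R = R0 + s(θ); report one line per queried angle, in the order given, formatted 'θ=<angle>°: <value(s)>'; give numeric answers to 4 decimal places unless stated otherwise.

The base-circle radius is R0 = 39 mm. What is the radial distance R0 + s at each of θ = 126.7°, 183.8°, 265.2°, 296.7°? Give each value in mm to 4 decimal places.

seg 1 [0°–82.7°] simple-harmonic, h=21: full span → s += 21 → s = 21.0000
seg 2 [82.7°–140.7°] uniform, h=27: θ=126.7° here. β=44, B=58. 27·44/58 = 20.4828 → s = 41.4828
seg 2 [82.7°–140.7°] uniform, h=27: full span → s += 27 → s = 48.0000
seg 3 [140.7°–291.5°] uniform, h=21: θ=183.8° here. β=43.1, B=150.8. 21·43.1/150.8 = 6.0020 → s = 54.0020
seg 3 [140.7°–291.5°] uniform, h=21: θ=265.2° here. β=124.5, B=150.8. 21·124.5/150.8 = 17.3375 → s = 65.3375
seg 3 [140.7°–291.5°] uniform, h=21: full span → s += 21 → s = 69.0000
seg 4 [291.5°–312.8°] uniform, h=-27: θ=296.7° here. β=5.2, B=21.3. -27·5.2/21.3 = -6.5915 → s = 62.4085
θ=126.7°: R = R0 + s = 39 + 41.4828 = 80.4828
θ=183.8°: R = R0 + s = 39 + 54.0020 = 93.0020
θ=265.2°: R = R0 + s = 39 + 65.3375 = 104.3375
θ=296.7°: R = R0 + s = 39 + 62.4085 = 101.4085

θ=126.7°: 80.4828
θ=183.8°: 93.0020
θ=265.2°: 104.3375
θ=296.7°: 101.4085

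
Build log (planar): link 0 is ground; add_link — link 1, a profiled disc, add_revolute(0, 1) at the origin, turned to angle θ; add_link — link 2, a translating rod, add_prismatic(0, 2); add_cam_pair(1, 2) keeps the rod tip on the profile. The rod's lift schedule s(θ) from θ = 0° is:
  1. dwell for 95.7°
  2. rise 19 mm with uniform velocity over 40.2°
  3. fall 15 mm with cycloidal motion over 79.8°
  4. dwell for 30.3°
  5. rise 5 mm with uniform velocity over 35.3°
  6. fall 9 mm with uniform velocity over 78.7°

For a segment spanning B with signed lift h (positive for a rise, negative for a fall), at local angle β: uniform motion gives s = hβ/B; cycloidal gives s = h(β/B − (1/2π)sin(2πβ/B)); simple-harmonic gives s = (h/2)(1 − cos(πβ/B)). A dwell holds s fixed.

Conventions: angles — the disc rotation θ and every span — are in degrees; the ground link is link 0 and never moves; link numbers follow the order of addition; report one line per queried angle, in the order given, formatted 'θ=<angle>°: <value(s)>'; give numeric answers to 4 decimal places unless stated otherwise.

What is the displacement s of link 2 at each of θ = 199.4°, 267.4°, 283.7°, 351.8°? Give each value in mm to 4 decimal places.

seg 1 [0°–95.7°] dwell: s stays 0.0000
seg 2 [95.7°–135.9°] uniform, h=19: full span → s += 19 → s = 19.0000
seg 3 [135.9°–215.7°] cycloidal, h=-15: θ=199.4° here. β=63.5, B=79.8. -15·(0.7957 − sin(2π·0.7957)/(2π)) = -14.2255 → s = 4.7745
seg 3 [135.9°–215.7°] cycloidal, h=-15: full span → s += -15 → s = 4.0000
seg 4 [215.7°–246°] dwell: s stays 4.0000
seg 5 [246°–281.3°] uniform, h=5: θ=267.4° here. β=21.4, B=35.3. 5·21.4/35.3 = 3.0312 → s = 7.0312
seg 5 [246°–281.3°] uniform, h=5: full span → s += 5 → s = 9.0000
seg 6 [281.3°–360°] uniform, h=-9: θ=283.7° here. β=2.4, B=78.7. -9·2.4/78.7 = -0.2745 → s = 8.7255
seg 6 [281.3°–360°] uniform, h=-9: θ=351.8° here. β=70.5, B=78.7. -9·70.5/78.7 = -8.0623 → s = 0.9377

θ=199.4°: 4.7745
θ=267.4°: 7.0312
θ=283.7°: 8.7255
θ=351.8°: 0.9377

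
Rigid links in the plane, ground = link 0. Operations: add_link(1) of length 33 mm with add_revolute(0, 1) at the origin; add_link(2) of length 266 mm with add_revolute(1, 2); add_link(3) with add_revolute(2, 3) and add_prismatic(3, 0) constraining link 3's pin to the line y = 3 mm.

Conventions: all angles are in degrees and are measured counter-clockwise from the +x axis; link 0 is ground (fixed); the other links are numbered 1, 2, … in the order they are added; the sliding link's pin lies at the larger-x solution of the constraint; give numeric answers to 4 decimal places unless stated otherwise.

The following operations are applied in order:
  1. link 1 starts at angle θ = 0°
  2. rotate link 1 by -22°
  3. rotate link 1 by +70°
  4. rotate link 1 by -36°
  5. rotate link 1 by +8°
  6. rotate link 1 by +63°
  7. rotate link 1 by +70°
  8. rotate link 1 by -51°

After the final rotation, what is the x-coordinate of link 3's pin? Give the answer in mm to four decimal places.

geometry: r = 33 mm, L = 266 mm, e = 3 mm; θ starts at 0°
rotate link 1 by -22°: θ ← 0° -22° = -22°
rotate link 1 by +70°: θ ← -22° +70° = 48°
rotate link 1 by -36°: θ ← 48° -36° = 12°
rotate link 1 by +8°: θ ← 12° +8° = 20°
rotate link 1 by +63°: θ ← 20° +63° = 83°
rotate link 1 by +70°: θ ← 83° +70° = 153°
rotate link 1 by -51°: θ ← 153° -51° = 102°
crank pin P = (r cos θ, r sin θ) = (-6.861086, 32.278871)
h = r sin θ − e = 32.278871 − 3 = 29.278871
x = r cos θ + √(L² − h²) = -6.861086 + 264.383713 = 257.522627

257.5226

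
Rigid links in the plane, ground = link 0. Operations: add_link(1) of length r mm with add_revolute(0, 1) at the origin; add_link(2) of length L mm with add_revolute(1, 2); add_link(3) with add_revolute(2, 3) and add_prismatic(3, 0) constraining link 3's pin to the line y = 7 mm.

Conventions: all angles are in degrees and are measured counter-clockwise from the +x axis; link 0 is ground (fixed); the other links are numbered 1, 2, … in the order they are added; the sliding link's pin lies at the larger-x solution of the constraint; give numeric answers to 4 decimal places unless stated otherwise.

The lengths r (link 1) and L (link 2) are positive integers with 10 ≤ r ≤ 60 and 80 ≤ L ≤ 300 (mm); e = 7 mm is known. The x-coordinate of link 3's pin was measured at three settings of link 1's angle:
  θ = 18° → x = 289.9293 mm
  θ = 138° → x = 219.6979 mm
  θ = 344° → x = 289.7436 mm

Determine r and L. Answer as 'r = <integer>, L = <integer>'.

constraint per measurement: (x − r cos θ)² + (r sin θ − e)² = L²
subtracting the θ₁ and θ₂ equations cancels the r² and L² terms:
r = (x₁² − x₂²) / (2[(x₁cos θ₁ + e sin θ₁) − (x₂cos θ₂ + e sin θ₂)]) = 41.0000 → r = 41
L² = (x₁ − r cos θ₁)² + (r sin θ₁ − e)² = 63001.0129 → L = 251.0000 → L = 251
check at θ₃=344°: x = 289.7436 (printed 289.7436) ✓

r = 41, L = 251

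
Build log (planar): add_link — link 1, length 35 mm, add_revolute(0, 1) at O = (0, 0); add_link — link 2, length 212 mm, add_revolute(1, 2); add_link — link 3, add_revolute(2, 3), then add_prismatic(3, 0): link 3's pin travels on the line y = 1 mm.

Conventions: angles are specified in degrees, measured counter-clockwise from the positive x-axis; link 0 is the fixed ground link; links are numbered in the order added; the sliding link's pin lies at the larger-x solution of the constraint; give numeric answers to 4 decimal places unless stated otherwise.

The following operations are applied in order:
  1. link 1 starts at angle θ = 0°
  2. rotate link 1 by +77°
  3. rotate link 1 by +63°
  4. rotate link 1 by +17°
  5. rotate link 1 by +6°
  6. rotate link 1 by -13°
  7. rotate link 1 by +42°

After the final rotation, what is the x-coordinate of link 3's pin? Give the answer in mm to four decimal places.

geometry: r = 35 mm, L = 212 mm, e = 1 mm; θ starts at 0°
rotate link 1 by +77°: θ ← 0° +77° = 77°
rotate link 1 by +63°: θ ← 77° +63° = 140°
rotate link 1 by +17°: θ ← 140° +17° = 157°
rotate link 1 by +6°: θ ← 157° +6° = 163°
rotate link 1 by -13°: θ ← 163° -13° = 150°
rotate link 1 by +42°: θ ← 150° +42° = 192°
crank pin P = (r cos θ, r sin θ) = (-34.235166, -7.276909)
h = r sin θ − e = -7.276909 − 1 = -8.276909
x = r cos θ + √(L² − h²) = -34.235166 + 211.838365 = 177.603199

177.6032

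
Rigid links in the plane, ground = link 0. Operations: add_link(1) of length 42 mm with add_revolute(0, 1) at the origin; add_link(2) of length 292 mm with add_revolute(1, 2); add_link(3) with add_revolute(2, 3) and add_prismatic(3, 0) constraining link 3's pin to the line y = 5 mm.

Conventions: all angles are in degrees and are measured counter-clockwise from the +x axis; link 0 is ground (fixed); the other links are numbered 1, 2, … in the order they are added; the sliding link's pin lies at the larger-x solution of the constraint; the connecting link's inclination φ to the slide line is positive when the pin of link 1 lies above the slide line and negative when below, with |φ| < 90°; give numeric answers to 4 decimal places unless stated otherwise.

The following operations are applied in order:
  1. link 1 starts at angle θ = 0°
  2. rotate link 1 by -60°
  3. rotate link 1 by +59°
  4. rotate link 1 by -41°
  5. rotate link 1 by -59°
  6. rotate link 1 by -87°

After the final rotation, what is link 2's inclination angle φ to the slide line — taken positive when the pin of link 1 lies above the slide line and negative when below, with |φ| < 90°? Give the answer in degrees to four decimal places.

geometry: r = 42 mm, L = 292 mm, e = 5 mm; θ starts at 0°
rotate link 1 by -60°: θ ← 0° -60° = -60°
rotate link 1 by +59°: θ ← -60° +59° = -1°
rotate link 1 by -41°: θ ← -1° -41° = -42°
rotate link 1 by -59°: θ ← -42° -59° = -101°
rotate link 1 by -87°: θ ← -101° -87° = -188°
h = r sin θ − e = 5.845270 − 5 = 0.845270
sin φ = h / L = 0.845270 / 292 = 0.00289476
φ = arcsin(0.00289476) = 0.165858°

0.1659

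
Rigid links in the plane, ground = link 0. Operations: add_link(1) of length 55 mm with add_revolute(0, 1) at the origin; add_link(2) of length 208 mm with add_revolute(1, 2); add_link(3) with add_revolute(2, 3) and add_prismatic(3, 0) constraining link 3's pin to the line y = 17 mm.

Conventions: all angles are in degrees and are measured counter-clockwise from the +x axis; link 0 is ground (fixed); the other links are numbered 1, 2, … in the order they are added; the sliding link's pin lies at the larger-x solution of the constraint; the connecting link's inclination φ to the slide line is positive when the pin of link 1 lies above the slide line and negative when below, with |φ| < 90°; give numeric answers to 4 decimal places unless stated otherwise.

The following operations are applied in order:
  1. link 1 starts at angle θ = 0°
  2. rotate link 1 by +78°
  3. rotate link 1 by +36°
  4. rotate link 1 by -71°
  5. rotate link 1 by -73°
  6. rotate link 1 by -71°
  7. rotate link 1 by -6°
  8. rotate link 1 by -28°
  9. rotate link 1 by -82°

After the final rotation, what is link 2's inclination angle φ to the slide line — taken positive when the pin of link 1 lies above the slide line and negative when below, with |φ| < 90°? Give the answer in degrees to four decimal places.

geometry: r = 55 mm, L = 208 mm, e = 17 mm; θ starts at 0°
rotate link 1 by +78°: θ ← 0° +78° = 78°
rotate link 1 by +36°: θ ← 78° +36° = 114°
rotate link 1 by -71°: θ ← 114° -71° = 43°
rotate link 1 by -73°: θ ← 43° -73° = -30°
rotate link 1 by -71°: θ ← -30° -71° = -101°
rotate link 1 by -6°: θ ← -101° -6° = -107°
rotate link 1 by -28°: θ ← -107° -28° = -135°
rotate link 1 by -82°: θ ← -135° -82° = -217°
h = r sin θ − e = 33.099826 − 17 = 16.099826
sin φ = h / L = 16.099826 / 208 = 0.07740301
φ = arcsin(0.07740301) = 4.439306°

4.4393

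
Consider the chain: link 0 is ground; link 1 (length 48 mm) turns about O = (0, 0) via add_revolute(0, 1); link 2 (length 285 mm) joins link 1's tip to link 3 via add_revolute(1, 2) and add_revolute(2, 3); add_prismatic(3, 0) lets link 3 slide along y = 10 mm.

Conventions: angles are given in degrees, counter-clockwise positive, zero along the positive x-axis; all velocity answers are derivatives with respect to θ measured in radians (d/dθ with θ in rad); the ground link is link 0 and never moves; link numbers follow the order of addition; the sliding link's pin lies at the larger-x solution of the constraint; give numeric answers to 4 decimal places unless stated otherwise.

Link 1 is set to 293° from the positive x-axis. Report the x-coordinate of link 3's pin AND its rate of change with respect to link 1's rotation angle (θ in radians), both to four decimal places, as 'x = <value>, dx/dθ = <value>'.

geometry: r = 48 mm, L = 285 mm, e = 10 mm
crank pin P = (r cos θ, r sin θ) = (18.755094, -44.184233)
h = r sin θ − e = -44.184233 − 10 = -54.184233
x = r cos θ + √(L² − h²) = 18.755094 + 279.801839 = 298.556933
dx/dθ = −r sin θ − h·r cos θ/√(L² − h²) (θ in radians; h = -54.184233) = 47.816198

x = 298.5569, dx/dθ = 47.8162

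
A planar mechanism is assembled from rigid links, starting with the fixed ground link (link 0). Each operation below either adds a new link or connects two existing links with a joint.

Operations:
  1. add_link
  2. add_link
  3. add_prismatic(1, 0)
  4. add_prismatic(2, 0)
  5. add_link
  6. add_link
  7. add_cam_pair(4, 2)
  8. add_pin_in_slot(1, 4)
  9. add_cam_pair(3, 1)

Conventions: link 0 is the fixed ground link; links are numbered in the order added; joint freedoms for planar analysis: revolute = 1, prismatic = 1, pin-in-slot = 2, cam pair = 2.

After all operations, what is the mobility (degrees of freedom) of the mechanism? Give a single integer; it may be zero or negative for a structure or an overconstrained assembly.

(L,J1,J2)=(1,0,0); link0 fixed
link1: (2,0,0)
link2: (3,0,0)
P 1-0 [J1]: (3,1,0)
P 2-0 [J1]: (3,2,0)
link3: (4,2,0)
link4: (5,2,0)
C 4-2 [J2]: (5,2,1)
PS 1-4 [J2]: (5,2,2)
C 3-1 [J2]: (5,2,3)
Grübler: 3·4 − 2·2 − 3 = 5

M = 5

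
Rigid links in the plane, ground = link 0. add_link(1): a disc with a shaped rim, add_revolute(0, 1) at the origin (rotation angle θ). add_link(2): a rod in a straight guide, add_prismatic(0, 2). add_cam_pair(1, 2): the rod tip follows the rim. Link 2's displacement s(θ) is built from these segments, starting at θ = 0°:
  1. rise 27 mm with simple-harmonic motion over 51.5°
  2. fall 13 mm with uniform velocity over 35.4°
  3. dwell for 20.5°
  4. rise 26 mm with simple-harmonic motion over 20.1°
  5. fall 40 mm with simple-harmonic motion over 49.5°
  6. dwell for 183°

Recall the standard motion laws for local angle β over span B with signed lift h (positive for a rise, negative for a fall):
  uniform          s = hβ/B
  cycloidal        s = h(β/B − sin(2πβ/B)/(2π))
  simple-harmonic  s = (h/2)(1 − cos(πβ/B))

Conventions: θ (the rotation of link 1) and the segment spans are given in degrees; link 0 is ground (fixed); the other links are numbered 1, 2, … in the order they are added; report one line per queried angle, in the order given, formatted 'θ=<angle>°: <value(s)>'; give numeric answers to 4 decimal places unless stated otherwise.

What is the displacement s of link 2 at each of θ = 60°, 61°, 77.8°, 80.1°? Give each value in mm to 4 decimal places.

segment 1 (0° to 51.5°, simple-harmonic, h = 27) is passed completely: s = 0.0000 + (27) = 27.0000
θ = 60° falls in segment 2 (51.5° to 86.9°, uniform, h = -13): β = 60 − 51.5 = 8.5°, B = 35.4°; Δs = -13·8.5/35.4 = -3.1215; s = 27.0000 − 3.1215 = 23.8785
θ = 61° falls in segment 2 (51.5° to 86.9°, uniform, h = -13): β = 61 − 51.5 = 9.5°, B = 35.4°; Δs = -13·9.5/35.4 = -3.4887; s = 27.0000 − 3.4887 = 23.5113
θ = 77.8° falls in segment 2 (51.5° to 86.9°, uniform, h = -13): β = 77.8 − 51.5 = 26.3°, B = 35.4°; Δs = -13·26.3/35.4 = -9.6582; s = 27.0000 − 9.6582 = 17.3418
θ = 80.1° falls in segment 2 (51.5° to 86.9°, uniform, h = -13): β = 80.1 − 51.5 = 28.6°, B = 35.4°; Δs = -13·28.6/35.4 = -10.5028; s = 27.0000 − 10.5028 = 16.4972

θ=60°: 23.8785
θ=61°: 23.5113
θ=77.8°: 17.3418
θ=80.1°: 16.4972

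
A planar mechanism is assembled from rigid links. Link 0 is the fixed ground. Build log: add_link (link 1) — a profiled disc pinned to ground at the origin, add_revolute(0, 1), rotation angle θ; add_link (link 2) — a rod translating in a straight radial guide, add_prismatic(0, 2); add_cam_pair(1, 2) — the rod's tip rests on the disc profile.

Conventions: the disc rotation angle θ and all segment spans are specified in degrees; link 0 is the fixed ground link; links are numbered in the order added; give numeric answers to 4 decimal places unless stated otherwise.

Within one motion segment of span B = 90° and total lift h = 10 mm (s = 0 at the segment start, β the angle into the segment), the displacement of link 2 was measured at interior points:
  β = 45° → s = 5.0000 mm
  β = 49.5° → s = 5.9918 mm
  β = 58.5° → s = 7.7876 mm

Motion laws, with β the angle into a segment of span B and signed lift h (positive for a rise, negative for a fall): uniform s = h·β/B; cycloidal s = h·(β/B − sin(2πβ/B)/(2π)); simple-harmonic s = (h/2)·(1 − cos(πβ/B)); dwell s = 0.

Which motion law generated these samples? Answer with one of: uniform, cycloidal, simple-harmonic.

candidates at β/B = r: uniform s = h·r (linear in β); cycloidal s = h·(r − sin(2πr)/(2π)); simple-harmonic s = (h/2)(1 − cos(πr))
β=45°: printed 5.0000 | uniform 5.0000, cycloidal 5.0000, simple-harmonic 5.0000
β=49.5°: printed 5.9918 | uniform 5.5000, cycloidal 5.9918, simple-harmonic 5.7822
β=58.5°: printed 7.7876 | uniform 6.5000, cycloidal 7.7876, simple-harmonic 7.2700
only one law matches every sample → cycloidal

cycloidal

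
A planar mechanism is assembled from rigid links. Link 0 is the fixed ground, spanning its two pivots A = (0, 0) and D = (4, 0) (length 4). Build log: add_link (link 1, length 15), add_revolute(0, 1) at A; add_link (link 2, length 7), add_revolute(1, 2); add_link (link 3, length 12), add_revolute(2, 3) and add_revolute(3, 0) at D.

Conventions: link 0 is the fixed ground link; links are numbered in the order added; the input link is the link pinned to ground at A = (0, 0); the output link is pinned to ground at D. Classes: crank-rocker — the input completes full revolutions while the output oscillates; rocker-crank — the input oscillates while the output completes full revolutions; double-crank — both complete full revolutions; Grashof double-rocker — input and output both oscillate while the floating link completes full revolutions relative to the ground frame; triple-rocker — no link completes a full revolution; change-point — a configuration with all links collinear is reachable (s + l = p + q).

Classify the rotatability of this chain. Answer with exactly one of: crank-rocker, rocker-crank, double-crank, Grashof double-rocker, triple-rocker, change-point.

lengths: ground=4, input=15, coupler=7, output=12
sorted: s=4 (shortest), l=15 (longest), p+q=19
s + l = 19 vs p + q = 19
s + l = p + q → change-point (collinear configuration reachable)

change-point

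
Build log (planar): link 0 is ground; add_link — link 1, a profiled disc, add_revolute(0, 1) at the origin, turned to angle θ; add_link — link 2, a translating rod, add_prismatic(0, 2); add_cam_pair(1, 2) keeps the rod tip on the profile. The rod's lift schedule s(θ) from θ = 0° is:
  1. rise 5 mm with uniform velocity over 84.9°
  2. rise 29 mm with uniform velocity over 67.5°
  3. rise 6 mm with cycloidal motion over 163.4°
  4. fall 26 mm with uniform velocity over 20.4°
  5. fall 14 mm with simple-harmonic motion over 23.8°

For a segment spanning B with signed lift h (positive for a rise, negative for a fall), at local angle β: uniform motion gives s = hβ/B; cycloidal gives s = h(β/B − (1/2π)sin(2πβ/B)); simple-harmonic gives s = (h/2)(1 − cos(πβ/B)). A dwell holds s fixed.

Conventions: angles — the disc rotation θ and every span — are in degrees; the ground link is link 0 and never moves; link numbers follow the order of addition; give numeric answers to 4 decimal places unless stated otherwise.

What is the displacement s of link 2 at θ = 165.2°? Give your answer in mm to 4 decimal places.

seg 1 [0°–84.9°] uniform, h=5: full span → s += 5 → s = 5.0000
seg 2 [84.9°–152.4°] uniform, h=29: full span → s += 29 → s = 34.0000
seg 3 [152.4°–315.8°] cycloidal, h=6: θ=165.2° here. β=12.8, B=163.4. 6·(0.0783 − sin(2π·0.0783)/(2π)) = 0.0187 → s = 34.0187

34.0187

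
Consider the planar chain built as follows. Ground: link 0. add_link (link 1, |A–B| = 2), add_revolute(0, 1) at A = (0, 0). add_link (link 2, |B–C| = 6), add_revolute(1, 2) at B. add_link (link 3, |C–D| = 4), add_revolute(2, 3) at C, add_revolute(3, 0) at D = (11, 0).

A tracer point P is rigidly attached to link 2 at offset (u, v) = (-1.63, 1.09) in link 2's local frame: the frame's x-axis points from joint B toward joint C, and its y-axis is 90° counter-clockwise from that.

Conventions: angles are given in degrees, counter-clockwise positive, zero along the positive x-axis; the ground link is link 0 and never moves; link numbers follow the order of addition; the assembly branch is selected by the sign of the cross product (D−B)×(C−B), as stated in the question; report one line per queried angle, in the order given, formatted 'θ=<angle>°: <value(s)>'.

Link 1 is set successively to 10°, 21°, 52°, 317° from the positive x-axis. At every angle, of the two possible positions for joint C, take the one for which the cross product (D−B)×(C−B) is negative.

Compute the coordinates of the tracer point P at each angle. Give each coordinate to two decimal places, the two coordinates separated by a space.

A=(0,0), D=(11.00,0)
θ=10°: B = A + 2.00·(cos10°, sin10°) = (1.9696, 0.3473)
θ=10°: |BD| = 9.0371
θ=10°: circle(B,6.00) ∩ circle(D,4.00): a=5.6251, h=2.0877
θ=10°:   candidates: C₊=(7.6708,2.2173) cross=18.867; C₋=(7.5103,-1.9550) cross=-18.867
θ=10°:   branch - wants cross < 0 → take C=(7.5103,-1.9550) (cross=-18.867)
θ=10°: ex = (C−B)/|BC| = (0.9234,-0.3837); ey = (0.3837,0.9234)
θ=10°: P = B + -1.63·ex + 1.09·ey = (0.8826,1.9793)
θ=21°: B = A + 2.00·(cos21°, sin21°) = (1.8672, 0.7167)
θ=21°: |BD| = 9.1609
θ=21°: circle(B,6.00) ∩ circle(D,4.00): a=5.6721, h=1.9565
θ=21°:   candidates: C₊=(7.6749,2.2234) cross=17.923; C₋=(7.3688,-1.6775) cross=-17.923
θ=21°:   branch - wants cross < 0 → take C=(7.3688,-1.6775) (cross=-17.923)
θ=21°: ex = (C−B)/|BC| = (0.9169,-0.3990); ey = (0.3990,0.9169)
θ=21°: P = B + -1.63·ex + 1.09·ey = (0.8075,2.3666)
θ=52°: B = A + 2.00·(cos52°, sin52°) = (1.2313, 1.5760)
θ=52°: |BD| = 9.8950
θ=52°: circle(B,6.00) ∩ circle(D,4.00): a=5.9581, h=0.7078
θ=52°:   candidates: C₊=(7.2261,1.3258) cross=7.003; C₋=(7.0006,-0.0717) cross=-7.003
θ=52°:   branch - wants cross < 0 → take C=(7.0006,-0.0717) (cross=-7.003)
θ=52°: ex = (C−B)/|BC| = (0.9616,-0.2746); ey = (0.2746,0.9616)
θ=52°: P = B + -1.63·ex + 1.09·ey = (-0.0367,3.0717)
θ=317°: B = A + 2.00·(cos317°, sin317°) = (1.4627, -1.3640)
θ=317°: |BD| = 9.6343
θ=317°: circle(B,6.00) ∩ circle(D,4.00): a=5.8551, h=1.3106
θ=317°:   candidates: C₊=(7.0733,0.7623) cross=12.626; C₋=(7.4444,-1.8324) cross=-12.626
θ=317°:   branch - wants cross < 0 → take C=(7.4444,-1.8324) (cross=-12.626)
θ=317°: ex = (C−B)/|BC| = (0.9969,-0.0781); ey = (0.0781,0.9969)
θ=317°: P = B + -1.63·ex + 1.09·ey = (-0.0772,-0.1501)

θ=10°: 0.88 1.98
θ=21°: 0.81 2.37
θ=52°: -0.04 3.07
θ=317°: -0.08 -0.15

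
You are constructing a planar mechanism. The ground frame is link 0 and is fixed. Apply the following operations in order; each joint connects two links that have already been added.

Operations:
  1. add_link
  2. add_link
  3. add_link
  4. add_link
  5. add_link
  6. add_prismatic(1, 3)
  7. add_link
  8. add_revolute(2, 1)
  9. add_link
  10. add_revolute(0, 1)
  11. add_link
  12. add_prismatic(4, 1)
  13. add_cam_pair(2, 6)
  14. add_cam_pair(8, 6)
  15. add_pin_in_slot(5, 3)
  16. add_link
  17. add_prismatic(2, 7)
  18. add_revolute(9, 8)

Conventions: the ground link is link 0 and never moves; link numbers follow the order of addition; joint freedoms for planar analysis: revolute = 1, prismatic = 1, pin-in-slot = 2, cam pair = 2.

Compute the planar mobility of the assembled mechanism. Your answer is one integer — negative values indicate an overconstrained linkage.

ground; <1,0,0>
#1 <2,0,0>
#2 <3,0,0>
#3 <4,0,0>
#4 <5,0,0>
#5 <6,0,0>
P:1↔3 J1 <6,1,0>
#6 <7,1,0>
R:2↔1 J1 <7,2,0>
#7 <8,2,0>
R:0↔1 J1 <8,3,0>
#8 <9,3,0>
P:4↔1 J1 <9,4,0>
C:2↔6 J2 <9,4,1>
C:8↔6 J2 <9,4,2>
PS:5↔3 J2 <9,4,3>
#9 <10,4,3>
P:2↔7 J1 <10,5,3>
R:9↔8 J1 <10,6,3>
3×9 − 2×6 − 1×3 = 12

M = 12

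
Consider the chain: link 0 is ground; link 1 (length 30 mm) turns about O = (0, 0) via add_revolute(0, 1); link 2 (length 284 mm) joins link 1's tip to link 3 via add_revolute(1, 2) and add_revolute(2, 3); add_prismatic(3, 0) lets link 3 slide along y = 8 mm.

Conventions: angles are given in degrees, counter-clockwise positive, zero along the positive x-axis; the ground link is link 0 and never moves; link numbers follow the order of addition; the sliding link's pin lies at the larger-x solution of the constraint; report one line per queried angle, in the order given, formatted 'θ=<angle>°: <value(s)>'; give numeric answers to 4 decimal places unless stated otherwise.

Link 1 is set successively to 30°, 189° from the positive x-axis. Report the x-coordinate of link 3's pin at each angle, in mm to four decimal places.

geometry: r = 30 mm, L = 284 mm, e = 8 mm
θ=30°: crank pin P = (r cos θ, r sin θ) = (25.980762, 15.000000)
θ=30°: h = r sin θ − e = 15.000000 − 8 = 7.000000
θ=30°: x = r cos θ + √(L² − h²) = 25.980762 + 283.913719 = 309.894481
θ=189°: crank pin P = (r cos θ, r sin θ) = (-29.630650, -4.693034)
θ=189°: h = r sin θ − e = -4.693034 − 8 = -12.693034
θ=189°: x = r cos θ + √(L² − h²) = -29.630650 + 283.716208 = 254.085558

θ=30°: 309.8945
θ=189°: 254.0856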